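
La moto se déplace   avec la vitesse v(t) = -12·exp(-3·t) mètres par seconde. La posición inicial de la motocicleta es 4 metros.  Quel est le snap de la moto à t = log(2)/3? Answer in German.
Um dies zu lösen, müssen wir 3 Ableitungen unserer Gleichung für die Geschwindigkeit v(t) = -12·exp(-3·t) nehmen. Die Ableitung von der Geschwindigkeit ergibt die Beschleunigung: a(t) = 36·exp(-3·t). Mit d/dt von a(t) finden wir j(t) = -108·exp(-3·t). Die Ableitung von dem Ruck ergibt den Snap: s(t) = 324·exp(-3·t). Mit s(t) = 324·exp(-3·t) und Einsetzen von t = log(2)/3, finden wir s = 162.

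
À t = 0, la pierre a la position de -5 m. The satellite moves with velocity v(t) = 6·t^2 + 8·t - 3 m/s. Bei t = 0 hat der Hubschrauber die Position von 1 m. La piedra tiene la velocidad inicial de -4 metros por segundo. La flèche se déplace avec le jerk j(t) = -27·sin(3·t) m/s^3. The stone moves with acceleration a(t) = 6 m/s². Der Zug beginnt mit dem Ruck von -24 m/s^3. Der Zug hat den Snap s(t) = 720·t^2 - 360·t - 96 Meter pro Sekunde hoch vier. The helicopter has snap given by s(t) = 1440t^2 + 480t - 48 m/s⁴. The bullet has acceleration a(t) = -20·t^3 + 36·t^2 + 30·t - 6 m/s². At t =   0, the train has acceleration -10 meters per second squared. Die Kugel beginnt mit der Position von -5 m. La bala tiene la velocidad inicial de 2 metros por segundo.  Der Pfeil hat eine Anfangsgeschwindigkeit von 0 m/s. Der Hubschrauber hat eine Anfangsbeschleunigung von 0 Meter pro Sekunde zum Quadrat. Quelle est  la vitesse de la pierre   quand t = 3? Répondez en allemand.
Wir müssen unsere Gleichung für die Beschleunigung a(t) = 6 1-mal integrieren. Das Integral von der Beschleunigung ist die Geschwindigkeit. Mit v(0) = -4 erhalten wir v(t) = 6·t - 4. Wir haben die Geschwindigkeit v(t) = 6·t - 4. Durch Einsetzen von t = 3: v(3) = 14.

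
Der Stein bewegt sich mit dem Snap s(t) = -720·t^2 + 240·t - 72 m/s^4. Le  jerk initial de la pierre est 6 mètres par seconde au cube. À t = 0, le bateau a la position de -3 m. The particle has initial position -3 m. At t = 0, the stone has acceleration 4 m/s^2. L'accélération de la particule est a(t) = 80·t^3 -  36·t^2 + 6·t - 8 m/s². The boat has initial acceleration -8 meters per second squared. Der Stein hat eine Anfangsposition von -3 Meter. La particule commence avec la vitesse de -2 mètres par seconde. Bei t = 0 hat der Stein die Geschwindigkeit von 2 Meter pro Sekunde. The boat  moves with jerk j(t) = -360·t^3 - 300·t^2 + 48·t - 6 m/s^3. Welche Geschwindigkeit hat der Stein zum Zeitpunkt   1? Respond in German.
Wir müssen die Stammfunktion unserer Gleichung für den Snap s(t) = -720·t^2 + 240·t - 72 3-mal finden. Das Integral von dem Snap ist der Ruck. Mit j(0) = 6 erhalten wir j(t) = -240·t^3 + 120·t^2 - 72·t + 6. Die Stammfunktion von dem Ruck, mit a(0) = 4, ergibt die Beschleunigung: a(t) = -60·t^4 + 40·t^3 - 36·t^2 + 6·t + 4. Mit ∫a(t)dt und Anwendung von v(0) = 2, finden wir v(t) = -12·t^5 + 10·t^4 - 12·t^3 + 3·t^2 + 4·t + 2. Wir haben die Geschwindigkeit v(t) = -12·t^5 + 10·t^4 - 12·t^3 + 3·t^2 + 4·t + 2. Durch Einsetzen von t = 1: v(1) = -5.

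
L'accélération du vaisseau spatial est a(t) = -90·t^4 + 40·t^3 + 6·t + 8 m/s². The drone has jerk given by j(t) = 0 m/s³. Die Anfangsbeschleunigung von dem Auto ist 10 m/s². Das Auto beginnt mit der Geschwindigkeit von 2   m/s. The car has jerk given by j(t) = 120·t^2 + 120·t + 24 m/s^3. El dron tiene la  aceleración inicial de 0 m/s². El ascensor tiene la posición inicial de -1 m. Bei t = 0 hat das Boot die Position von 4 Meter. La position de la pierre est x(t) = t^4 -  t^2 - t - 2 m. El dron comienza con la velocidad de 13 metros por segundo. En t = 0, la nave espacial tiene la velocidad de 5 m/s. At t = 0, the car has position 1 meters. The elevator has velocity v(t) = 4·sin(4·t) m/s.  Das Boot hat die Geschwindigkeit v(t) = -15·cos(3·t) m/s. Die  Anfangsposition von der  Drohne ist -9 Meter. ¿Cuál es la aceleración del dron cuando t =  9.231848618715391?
Debemos encontrar la integral de nuestra ecuación de la sacudida j(t) = 0 1 vez. La antiderivada de la sacudida es la aceleración. Usando a(0) = 0, obtenemos a(t) = 0. De la ecuación de la aceleración a(t) = 0, sustituimos t = 9.231848618715391 para obtener a = 0.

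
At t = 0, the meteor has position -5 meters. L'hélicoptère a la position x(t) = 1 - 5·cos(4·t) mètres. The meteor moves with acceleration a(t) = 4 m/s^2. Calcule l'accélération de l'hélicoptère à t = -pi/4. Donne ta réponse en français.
Nous devons dériver notre équation de la position x(t) = 1 - 5·cos(4·t) 2 fois. En dérivant la position, nous obtenons la vitesse: v(t) = 20·sin(4·t). La dérivée de la vitesse donne l'accélération: a(t) = 80·cos(4·t). Nous avons l'accélération a(t) = 80·cos(4·t). En substituant t = -pi/4: a(-pi/4) = -80.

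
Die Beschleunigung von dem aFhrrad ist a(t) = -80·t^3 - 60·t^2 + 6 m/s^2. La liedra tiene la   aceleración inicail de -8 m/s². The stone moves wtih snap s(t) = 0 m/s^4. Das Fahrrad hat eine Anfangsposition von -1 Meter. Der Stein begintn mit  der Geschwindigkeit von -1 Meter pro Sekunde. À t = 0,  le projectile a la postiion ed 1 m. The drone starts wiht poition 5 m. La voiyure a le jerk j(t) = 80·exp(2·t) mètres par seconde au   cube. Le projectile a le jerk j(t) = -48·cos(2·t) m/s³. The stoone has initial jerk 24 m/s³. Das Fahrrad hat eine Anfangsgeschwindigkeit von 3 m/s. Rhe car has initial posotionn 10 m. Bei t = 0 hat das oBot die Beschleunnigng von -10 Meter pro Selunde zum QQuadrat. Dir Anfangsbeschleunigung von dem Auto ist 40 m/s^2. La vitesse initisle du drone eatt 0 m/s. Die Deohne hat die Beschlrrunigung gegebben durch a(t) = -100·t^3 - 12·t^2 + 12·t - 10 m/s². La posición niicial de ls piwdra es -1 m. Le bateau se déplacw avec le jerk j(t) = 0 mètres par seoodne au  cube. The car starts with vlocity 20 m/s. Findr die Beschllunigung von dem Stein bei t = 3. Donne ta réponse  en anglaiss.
Starting from snap s(t) = 0, we take 2 antiderivatives. Finding the antiderivative of s(t) and using j(0) = 24: j(t) = 24. The antiderivative of jerk, with a(0) = -8, gives acceleration: a(t) = 24·t - 8. From the given acceleration equation a(t) = 24·t - 8, we substitute t = 3 to get a = 64.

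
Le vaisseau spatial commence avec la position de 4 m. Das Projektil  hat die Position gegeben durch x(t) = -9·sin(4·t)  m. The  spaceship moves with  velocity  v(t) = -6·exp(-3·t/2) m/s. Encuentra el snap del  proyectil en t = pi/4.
Partiendo de la posición x(t) = -9·sin(4·t), tomamos 4 derivadas. Tomando d/dt de x(t), encontramos v(t) = -36·cos(4·t). Tomando d/dt de v(t), encontramos a(t) = 144·sin(4·t). Tomando d/dt de a(t), encontramos j(t) = 576·cos(4·t). Derivando la sacudida, obtenemos el snap: s(t) = -2304·sin(4·t). Tenemos el snap s(t) = -2304·sin(4·t). Sustituyendo t = pi/4: s(pi/4) = 0.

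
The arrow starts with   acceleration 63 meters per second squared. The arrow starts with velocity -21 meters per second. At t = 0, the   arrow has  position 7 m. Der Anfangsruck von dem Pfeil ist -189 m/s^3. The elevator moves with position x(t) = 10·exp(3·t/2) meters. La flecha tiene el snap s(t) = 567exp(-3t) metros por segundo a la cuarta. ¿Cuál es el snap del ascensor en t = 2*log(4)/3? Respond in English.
We must differentiate our position equation x(t) = 10·exp(3·t/2) 4 times. The derivative of position gives velocity: v(t) = 15·exp(3·t/2). Taking d/dt of v(t), we find a(t) = 45·exp(3·t/2)/2. Differentiating acceleration, we get jerk: j(t) = 135·exp(3·t/2)/4. The derivative of jerk gives snap: s(t) = 405·exp(3·t/2)/8. We have snap s(t) = 405·exp(3·t/2)/8. Substituting t = 2*log(4)/3: s(2*log(4)/3) = 405/2.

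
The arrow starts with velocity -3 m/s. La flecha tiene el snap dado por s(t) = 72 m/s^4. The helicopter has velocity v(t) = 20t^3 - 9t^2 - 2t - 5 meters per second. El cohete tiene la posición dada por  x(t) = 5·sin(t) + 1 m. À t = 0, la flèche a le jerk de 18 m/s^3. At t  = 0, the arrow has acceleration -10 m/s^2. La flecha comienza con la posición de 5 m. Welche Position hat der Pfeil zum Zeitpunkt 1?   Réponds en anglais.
To solve this, we need to take 4 integrals of our snap equation s(t) = 72. The integral of snap, with j(0) = 18, gives jerk: j(t) = 72·t + 18. The antiderivative of jerk is acceleration. Using a(0) = -10, we get a(t) = 36·t^2 + 18·t - 10. Finding the integral of a(t) and using v(0) = -3: v(t) = 12·t^3 + 9·t^2 - 10·t - 3. Finding the integral of v(t) and using x(0) = 5: x(t) = 3·t^4 + 3·t^3 - 5·t^2 - 3·t + 5. Using x(t) = 3·t^4 + 3·t^3 - 5·t^2 - 3·t + 5 and substituting t = 1, we find x = 3.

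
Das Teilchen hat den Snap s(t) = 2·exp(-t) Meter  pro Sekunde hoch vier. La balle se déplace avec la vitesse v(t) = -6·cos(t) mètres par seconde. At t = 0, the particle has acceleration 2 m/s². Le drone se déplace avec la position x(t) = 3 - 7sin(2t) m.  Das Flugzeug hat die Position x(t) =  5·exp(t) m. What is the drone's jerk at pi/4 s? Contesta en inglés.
To solve this, we need to take 3 derivatives of our position equation x(t) = 3 - 7·sin(2·t). The derivative of position gives velocity: v(t) = -14·cos(2·t). The derivative of velocity gives acceleration: a(t) = 28·sin(2·t). Taking d/dt of a(t), we find j(t) = 56·cos(2·t). We have jerk j(t) = 56·cos(2·t). Substituting t = pi/4: j(pi/4) = 0.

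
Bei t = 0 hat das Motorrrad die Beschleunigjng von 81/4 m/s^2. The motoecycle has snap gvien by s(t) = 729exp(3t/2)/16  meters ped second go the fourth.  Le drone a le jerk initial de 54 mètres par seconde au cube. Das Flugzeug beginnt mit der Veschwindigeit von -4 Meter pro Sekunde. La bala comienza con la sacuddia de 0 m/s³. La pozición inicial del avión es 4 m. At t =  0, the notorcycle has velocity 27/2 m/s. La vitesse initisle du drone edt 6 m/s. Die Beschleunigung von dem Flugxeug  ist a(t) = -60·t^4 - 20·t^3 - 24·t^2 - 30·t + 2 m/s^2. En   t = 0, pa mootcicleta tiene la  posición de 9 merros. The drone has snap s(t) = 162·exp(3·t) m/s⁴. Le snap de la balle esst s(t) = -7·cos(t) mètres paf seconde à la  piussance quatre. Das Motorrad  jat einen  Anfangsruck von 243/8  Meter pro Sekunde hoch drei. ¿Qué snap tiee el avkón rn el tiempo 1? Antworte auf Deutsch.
Wir müssen unsere Gleichung für die Beschleunigung a(t) = -60·t^4 - 20·t^3 - 24·t^2 - 30·t + 2 2-mal ableiten. Die Ableitung von der Beschleunigung ergibt den Ruck: j(t) = -240·t^3 - 60·t^2 - 48·t - 30. Durch Ableiten von dem Ruck erhalten wir den Snap: s(t) = -720·t^2 - 120·t - 48. Aus der Gleichung für den Snap s(t) = -720·t^2 - 120·t - 48, setzen wir t = 1 ein und erhalten s = -888.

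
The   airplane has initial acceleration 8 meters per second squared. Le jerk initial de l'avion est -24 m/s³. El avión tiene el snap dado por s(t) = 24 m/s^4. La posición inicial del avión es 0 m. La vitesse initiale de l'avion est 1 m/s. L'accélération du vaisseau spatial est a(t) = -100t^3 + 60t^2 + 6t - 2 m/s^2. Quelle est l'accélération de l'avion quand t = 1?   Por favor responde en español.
Necesitamos integrar nuestra ecuación del snap s(t) = 24 2 veces. La antiderivada del snap, con j(0) = -24, da la sacudida: j(t) = 24·t - 24. Integrando la sacudida y usando la condición inicial a(0) = 8, obtenemos a(t) = 12·t^2 - 24·t + 8. De la ecuación de la aceleración a(t) = 12·t^2 - 24·t + 8, sustituimos t = 1 para obtener a = -4.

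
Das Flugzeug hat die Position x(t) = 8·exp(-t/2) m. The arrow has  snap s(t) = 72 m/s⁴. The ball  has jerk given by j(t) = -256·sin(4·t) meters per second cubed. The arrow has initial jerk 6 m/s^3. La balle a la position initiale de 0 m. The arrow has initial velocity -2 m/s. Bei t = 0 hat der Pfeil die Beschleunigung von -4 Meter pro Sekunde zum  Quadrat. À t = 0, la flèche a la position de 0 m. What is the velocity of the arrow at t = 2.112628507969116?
Starting from snap s(t) = 72, we take 3 antiderivatives. The antiderivative of snap is jerk. Using j(0) = 6, we get j(t) = 72·t + 6. Finding the integral of j(t) and using a(0) = -4: a(t) = 36·t^2 + 6·t - 4. Finding the antiderivative of a(t) and using v(0) = -2: v(t) = 12·t^3 + 3·t^2 - 4·t - 2. Using v(t) = 12·t^3 + 3·t^2 - 4·t - 2 and substituting t = 2.112628507969116, we find v = 116.088066327709.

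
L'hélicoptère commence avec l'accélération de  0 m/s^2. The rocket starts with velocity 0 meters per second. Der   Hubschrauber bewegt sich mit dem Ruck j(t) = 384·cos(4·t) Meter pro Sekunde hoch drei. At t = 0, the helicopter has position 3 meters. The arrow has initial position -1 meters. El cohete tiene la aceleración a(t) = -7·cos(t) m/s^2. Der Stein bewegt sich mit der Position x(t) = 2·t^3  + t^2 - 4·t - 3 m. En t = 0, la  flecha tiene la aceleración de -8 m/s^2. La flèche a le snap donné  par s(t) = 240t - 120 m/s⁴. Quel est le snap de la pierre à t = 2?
Pour résoudre ceci, nous devons prendre 4 dérivées de notre équation de la position x(t) = 2·t^3 + t^2 - 4·t - 3. En dérivant la position, nous obtenons la vitesse: v(t) = 6·t^2 + 2·t - 4. En dérivant la vitesse, nous obtenons l'accélération: a(t) = 12·t + 2. En dérivant l'accélération, nous obtenons le jerk: j(t) = 12. La dérivée du jerk donne le snap: s(t) = 0. Nous avons le snap s(t) = 0. En substituant t = 2: s(2) = 0.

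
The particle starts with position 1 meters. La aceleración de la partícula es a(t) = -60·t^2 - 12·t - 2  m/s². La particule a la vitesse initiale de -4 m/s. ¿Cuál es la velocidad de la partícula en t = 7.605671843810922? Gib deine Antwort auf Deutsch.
Wir müssen das Integral unserer Gleichung für die Beschleunigung a(t) = -60·t^2 - 12·t - 2 1-mal finden. Mit ∫a(t)dt und Anwendung von v(0) = -4, finden wir v(t) = -20·t^3 - 6·t^2 - 2·t - 4. Mit v(t) = -20·t^3 - 6·t^2 - 2·t - 4 und Einsetzen von t = 7.605671843810922, finden wir v = -9165.47982385679.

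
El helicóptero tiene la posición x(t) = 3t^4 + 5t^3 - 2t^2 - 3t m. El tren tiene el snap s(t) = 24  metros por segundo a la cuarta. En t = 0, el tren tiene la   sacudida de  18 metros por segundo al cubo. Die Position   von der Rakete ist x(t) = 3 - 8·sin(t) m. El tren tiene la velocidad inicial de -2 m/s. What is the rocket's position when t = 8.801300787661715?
We have position x(t) = 3 - 8·sin(t). Substituting t = 8.801300787661715: x(8.801300787661715) = -1.67089310840025.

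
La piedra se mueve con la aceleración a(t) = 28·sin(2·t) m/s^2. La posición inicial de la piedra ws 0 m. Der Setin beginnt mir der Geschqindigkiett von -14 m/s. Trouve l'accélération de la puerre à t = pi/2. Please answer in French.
De l'équation de l'accélération a(t) = 28·sin(2·t), nous substituons t = pi/2 pour obtenir a = 0.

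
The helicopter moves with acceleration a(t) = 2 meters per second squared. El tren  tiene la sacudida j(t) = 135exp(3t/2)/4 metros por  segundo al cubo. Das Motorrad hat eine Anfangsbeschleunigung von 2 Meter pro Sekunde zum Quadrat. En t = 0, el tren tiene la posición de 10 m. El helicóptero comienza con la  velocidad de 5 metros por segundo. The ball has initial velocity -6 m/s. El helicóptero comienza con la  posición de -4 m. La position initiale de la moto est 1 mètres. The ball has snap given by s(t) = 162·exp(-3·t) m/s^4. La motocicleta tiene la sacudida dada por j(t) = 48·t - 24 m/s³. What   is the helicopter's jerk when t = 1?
Starting from acceleration a(t) = 2, we take 1 derivative. The derivative of acceleration gives jerk: j(t) = 0. We have jerk j(t) = 0. Substituting t = 1: j(1) = 0.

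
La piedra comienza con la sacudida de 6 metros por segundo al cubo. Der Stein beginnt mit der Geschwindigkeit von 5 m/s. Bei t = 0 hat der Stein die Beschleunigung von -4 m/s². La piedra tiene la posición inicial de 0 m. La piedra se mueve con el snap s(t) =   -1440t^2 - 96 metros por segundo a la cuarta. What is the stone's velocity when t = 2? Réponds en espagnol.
Partiendo del snap s(t) = -1440·t^2 - 96, tomamos 3 antiderivadas. La integral del snap, con j(0) = 6, da la sacudida: j(t) = -480·t^3 - 96·t + 6. Tomando ∫j(t)dt y aplicando a(0) = -4, encontramos a(t) = -120·t^4 - 48·t^2 + 6·t - 4. La antiderivada de la aceleración, con v(0) = 5, da la velocidad: v(t) = -24·t^5 - 16·t^3 + 3·t^2 - 4·t + 5. Tenemos la velocidad v(t) = -24·t^5 - 16·t^3 + 3·t^2 - 4·t + 5. Sustituyendo t = 2: v(2) = -887.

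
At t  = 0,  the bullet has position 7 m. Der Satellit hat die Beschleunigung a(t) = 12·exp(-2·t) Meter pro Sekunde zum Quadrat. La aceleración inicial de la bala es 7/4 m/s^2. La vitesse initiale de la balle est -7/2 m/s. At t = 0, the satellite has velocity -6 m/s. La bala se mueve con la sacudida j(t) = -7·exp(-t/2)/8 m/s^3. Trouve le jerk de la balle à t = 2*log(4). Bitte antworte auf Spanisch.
Usando j(t) = -7·exp(-t/2)/8 y sustituyendo t = 2*log(4), encontramos j = -7/32.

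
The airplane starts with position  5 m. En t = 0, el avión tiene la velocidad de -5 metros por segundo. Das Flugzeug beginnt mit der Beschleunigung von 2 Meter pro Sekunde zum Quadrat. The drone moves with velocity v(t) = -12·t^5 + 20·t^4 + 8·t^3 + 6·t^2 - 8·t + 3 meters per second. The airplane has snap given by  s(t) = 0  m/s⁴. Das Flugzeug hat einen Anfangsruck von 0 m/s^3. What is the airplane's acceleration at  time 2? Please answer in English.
To find the answer, we compute 2 integrals of s(t) = 0. The antiderivative of snap is jerk. Using j(0) = 0, we get j(t) = 0. The antiderivative of jerk is acceleration. Using a(0) = 2, we get a(t) = 2. From the given acceleration equation a(t) = 2, we substitute t = 2 to get a = 2.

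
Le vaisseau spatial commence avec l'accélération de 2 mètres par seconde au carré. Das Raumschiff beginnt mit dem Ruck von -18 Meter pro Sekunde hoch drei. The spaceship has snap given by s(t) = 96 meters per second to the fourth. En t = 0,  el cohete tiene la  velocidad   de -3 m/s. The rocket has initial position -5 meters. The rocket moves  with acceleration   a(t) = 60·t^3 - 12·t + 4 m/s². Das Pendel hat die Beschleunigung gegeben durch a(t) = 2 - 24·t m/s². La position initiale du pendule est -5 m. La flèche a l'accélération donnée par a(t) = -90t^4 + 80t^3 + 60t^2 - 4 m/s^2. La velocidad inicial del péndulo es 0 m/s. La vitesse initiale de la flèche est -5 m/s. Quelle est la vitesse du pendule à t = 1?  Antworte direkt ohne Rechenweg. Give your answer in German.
Bei t = 1, v = -10.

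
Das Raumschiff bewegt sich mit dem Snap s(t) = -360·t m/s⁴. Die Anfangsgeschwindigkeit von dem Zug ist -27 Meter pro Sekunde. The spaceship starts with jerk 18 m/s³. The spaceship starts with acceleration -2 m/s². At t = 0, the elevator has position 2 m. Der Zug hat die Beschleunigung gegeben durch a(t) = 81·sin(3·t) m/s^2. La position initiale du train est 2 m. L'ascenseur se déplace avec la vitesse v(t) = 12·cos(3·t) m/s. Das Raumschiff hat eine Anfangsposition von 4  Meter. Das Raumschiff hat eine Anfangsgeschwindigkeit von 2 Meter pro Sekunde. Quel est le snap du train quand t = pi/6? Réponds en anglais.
We must differentiate our acceleration equation a(t) = 81·sin(3·t) 2 times. The derivative of acceleration gives jerk: j(t) = 243·cos(3·t). The derivative of jerk gives snap: s(t) = -729·sin(3·t). Using s(t) = -729·sin(3·t) and substituting t = pi/6, we find s = -729.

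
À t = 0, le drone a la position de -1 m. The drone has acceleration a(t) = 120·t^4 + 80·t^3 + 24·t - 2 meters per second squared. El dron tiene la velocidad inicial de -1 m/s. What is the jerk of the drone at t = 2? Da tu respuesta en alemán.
Um dies zu lösen, müssen wir 1 Ableitung unserer Gleichung für die Beschleunigung a(t) = 120·t^4 + 80·t^3 + 24·t - 2 nehmen. Durch Ableiten von der Beschleunigung erhalten wir den Ruck: j(t) = 480·t^3 + 240·t^2 + 24. Mit j(t) = 480·t^3 + 240·t^2 + 24 und Einsetzen von t = 2, finden wir j = 4824.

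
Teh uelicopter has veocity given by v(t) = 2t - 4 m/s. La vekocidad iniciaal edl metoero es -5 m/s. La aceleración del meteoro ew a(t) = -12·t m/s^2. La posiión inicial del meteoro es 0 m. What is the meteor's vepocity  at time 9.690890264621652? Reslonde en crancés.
Pour résoudre ceci, nous devons prendre 1 primitive de notre équation de l'accélération a(t) = -12·t. L'intégrale de l'accélération est la vitesse. En utilisant v(0) = -5, nous obtenons v(t) = -6·t^2 - 5. Nous avons la vitesse v(t) = -6·t^2 - 5. En substituant t = 9.690890264621652: v(9.690890264621652) = -568.480124725632.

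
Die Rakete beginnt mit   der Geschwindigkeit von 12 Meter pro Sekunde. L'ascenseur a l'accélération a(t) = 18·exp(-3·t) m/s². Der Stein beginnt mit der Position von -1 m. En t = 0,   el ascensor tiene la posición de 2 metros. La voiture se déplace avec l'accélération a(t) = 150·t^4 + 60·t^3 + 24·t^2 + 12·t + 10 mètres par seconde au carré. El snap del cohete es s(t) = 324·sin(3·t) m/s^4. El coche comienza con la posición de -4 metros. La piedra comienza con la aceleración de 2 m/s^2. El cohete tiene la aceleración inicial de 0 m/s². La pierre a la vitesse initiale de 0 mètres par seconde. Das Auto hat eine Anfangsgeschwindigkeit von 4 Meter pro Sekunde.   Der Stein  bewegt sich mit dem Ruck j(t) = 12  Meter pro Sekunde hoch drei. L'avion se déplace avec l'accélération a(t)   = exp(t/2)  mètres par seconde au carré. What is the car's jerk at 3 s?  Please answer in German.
Ausgehend von der Beschleunigung a(t) = 150·t^4 + 60·t^3 + 24·t^2 + 12·t + 10, nehmen wir 1 Ableitung. Mit d/dt von a(t) finden wir j(t) = 600·t^3 + 180·t^2 + 48·t + 12. Aus der Gleichung für den Ruck j(t) = 600·t^3 + 180·t^2 + 48·t + 12, setzen wir t = 3 ein und erhalten j = 17976.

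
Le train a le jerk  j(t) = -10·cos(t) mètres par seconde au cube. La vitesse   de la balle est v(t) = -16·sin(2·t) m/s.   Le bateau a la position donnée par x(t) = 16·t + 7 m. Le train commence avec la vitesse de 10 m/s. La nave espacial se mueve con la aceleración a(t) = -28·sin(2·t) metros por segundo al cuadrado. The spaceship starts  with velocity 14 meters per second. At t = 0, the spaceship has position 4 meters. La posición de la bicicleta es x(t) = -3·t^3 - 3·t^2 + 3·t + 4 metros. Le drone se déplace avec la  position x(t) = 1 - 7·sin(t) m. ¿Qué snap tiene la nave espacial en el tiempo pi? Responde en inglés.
To solve this, we need to take 2 derivatives of our acceleration equation a(t) = -28·sin(2·t). Taking d/dt of a(t), we find j(t) = -56·cos(2·t). The derivative of jerk gives snap: s(t) = 112·sin(2·t). From the given snap equation s(t) = 112·sin(2·t), we substitute t = pi to get s = 0.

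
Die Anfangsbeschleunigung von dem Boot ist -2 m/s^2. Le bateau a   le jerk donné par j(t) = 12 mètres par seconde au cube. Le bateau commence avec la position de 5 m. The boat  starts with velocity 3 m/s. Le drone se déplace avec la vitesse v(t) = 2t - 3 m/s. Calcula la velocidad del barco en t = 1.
Para resolver esto, necesitamos tomar 2 antiderivadas de nuestra ecuación de la sacudida j(t) = 12. La antiderivada de la sacudida es la aceleración. Usando a(0) = -2, obtenemos a(t) = 12·t - 2. La antiderivada de la aceleración es la velocidad. Usando v(0) = 3, obtenemos v(t) = 6·t^2 - 2·t + 3. De la ecuación de la velocidad v(t) = 6·t^2 - 2·t + 3, sustituimos t = 1 para obtener v = 7.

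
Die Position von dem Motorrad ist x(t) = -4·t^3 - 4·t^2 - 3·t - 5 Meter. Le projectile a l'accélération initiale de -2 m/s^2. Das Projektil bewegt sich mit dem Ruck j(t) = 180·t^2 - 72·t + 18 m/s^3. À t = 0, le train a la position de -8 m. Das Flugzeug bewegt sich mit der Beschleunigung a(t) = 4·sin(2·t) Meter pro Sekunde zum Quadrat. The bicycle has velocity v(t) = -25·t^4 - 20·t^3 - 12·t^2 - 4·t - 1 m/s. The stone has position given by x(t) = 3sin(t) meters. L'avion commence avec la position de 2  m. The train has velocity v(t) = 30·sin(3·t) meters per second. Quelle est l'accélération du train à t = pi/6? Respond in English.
We must differentiate our velocity equation v(t) = 30·sin(3·t) 1 time. Differentiating velocity, we get acceleration: a(t) = 90·cos(3·t). We have acceleration a(t) = 90·cos(3·t). Substituting t = pi/6: a(pi/6) = 0.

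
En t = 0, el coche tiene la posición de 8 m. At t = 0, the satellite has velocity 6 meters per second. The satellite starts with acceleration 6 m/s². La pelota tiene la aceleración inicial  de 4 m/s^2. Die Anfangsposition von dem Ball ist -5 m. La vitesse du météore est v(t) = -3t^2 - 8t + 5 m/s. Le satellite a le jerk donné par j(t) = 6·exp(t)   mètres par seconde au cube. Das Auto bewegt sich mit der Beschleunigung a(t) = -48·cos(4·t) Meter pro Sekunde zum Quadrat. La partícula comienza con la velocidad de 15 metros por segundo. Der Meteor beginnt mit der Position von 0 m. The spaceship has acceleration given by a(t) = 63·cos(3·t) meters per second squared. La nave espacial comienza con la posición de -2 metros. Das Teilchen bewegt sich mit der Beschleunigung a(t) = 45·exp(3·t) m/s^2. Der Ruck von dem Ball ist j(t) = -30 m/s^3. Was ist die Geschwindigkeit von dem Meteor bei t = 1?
Aus der Gleichung für die Geschwindigkeit v(t) = -3·t^2 - 8·t + 5, setzen wir t = 1 ein und erhalten v = -6.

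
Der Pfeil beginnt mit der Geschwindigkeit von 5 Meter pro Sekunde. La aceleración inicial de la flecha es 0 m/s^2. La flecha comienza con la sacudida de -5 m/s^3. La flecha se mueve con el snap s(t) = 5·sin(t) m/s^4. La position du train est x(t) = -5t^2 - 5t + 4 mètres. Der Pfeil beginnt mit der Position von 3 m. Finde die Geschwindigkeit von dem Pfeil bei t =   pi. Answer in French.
Pour résoudre ceci, nous devons prendre 3 intégrales de notre équation du snap s(t) = 5·sin(t). L'intégrale du snap est le jerk. En utilisant j(0) = -5, nous obtenons j(t) = -5·cos(t). En intégrant le jerk et en utilisant la condition initiale a(0) = 0, nous obtenons a(t) = -5·sin(t). L'intégrale de l'accélération, avec v(0) = 5, donne la vitesse: v(t) = 5·cos(t). De l'équation de la vitesse v(t) = 5·cos(t), nous substituons t = pi pour obtenir v = -5.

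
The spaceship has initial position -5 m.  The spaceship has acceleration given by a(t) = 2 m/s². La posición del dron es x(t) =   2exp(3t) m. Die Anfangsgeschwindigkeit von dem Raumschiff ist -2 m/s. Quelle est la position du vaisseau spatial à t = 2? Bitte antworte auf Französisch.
Nous devons trouver la primitive de notre équation de l'accélération a(t) = 2 2 fois. En intégrant l'accélération et en utilisant la condition initiale v(0) = -2, nous obtenons v(t) = 2·t - 2. En intégrant la vitesse et en utilisant la condition initiale x(0) = -5, nous obtenons x(t) = t^2 - 2·t - 5. De l'équation de la position x(t) = t^2 - 2·t - 5, nous substituons t = 2 pour obtenir x = -5.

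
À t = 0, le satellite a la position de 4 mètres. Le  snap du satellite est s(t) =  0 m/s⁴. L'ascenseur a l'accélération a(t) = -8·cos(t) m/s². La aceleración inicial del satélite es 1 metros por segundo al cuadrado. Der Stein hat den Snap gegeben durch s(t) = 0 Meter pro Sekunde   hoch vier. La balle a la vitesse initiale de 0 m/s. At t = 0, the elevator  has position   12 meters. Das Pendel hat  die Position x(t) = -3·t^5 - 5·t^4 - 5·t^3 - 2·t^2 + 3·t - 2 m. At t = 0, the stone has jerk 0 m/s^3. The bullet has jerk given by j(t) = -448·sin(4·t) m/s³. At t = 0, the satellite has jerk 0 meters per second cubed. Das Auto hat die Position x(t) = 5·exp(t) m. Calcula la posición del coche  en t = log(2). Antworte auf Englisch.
We have position x(t) = 5·exp(t). Substituting t = log(2): x(log(2)) = 10.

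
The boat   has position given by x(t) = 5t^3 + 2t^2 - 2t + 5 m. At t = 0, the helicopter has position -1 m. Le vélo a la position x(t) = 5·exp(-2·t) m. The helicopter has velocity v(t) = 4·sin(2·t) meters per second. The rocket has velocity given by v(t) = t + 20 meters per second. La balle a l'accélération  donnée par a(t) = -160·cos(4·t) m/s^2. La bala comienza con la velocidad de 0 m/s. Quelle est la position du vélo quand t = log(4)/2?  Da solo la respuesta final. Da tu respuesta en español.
La respuesta es 5/4.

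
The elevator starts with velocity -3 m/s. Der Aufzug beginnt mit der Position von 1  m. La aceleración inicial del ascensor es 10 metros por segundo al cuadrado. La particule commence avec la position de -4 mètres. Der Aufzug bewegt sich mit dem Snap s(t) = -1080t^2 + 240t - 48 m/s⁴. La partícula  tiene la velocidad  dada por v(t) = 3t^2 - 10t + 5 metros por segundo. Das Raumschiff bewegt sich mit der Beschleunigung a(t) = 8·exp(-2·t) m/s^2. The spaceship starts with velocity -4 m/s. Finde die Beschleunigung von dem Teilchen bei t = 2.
Wir müssen unsere Gleichung für die Geschwindigkeit v(t) = 3·t^2 - 10·t + 5 1-mal ableiten. Mit d/dt von v(t) finden wir a(t) = 6·t - 10. Aus der Gleichung für die Beschleunigung a(t) = 6·t - 10, setzen wir t = 2 ein und erhalten a = 2.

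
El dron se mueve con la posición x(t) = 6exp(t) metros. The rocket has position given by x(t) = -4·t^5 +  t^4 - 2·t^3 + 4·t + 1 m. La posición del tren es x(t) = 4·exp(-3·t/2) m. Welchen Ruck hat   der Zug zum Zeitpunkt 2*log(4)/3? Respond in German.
Wir müssen unsere Gleichung für die Position x(t) = 4·exp(-3·t/2) 3-mal ableiten. Die Ableitung von der Position ergibt die Geschwindigkeit: v(t) = -6·exp(-3·t/2). Die Ableitung von der Geschwindigkeit ergibt die Beschleunigung: a(t) = 9·exp(-3·t/2). Durch Ableiten von der Beschleunigung erhalten wir den Ruck: j(t) = -27·exp(-3·t/2)/2. Wir haben den Ruck j(t) = -27·exp(-3·t/2)/2. Durch Einsetzen von t = 2*log(4)/3: j(2*log(4)/3) = -27/8.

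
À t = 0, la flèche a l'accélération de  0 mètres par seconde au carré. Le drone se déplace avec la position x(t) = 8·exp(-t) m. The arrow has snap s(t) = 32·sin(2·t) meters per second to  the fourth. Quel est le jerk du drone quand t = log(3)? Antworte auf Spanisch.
Para resolver esto, necesitamos tomar 3 derivadas de nuestra ecuación de la posición x(t) = 8·exp(-t). La derivada de la posición da la velocidad: v(t) = -8·exp(-t). La derivada de la velocidad da la aceleración: a(t) = 8·exp(-t). Tomando d/dt de a(t), encontramos j(t) = -8·exp(-t). Tenemos la sacudida j(t) = -8·exp(-t). Sustituyendo t = log(3): j(log(3)) = -8/3.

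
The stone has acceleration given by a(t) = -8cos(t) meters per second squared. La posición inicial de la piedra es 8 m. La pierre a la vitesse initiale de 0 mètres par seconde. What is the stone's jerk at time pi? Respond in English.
To solve this, we need to take 1 derivative of our acceleration equation a(t) = -8·cos(t). Taking d/dt of a(t), we find j(t) = 8·sin(t). We have jerk j(t) = 8·sin(t). Substituting t = pi: j(pi) = 0.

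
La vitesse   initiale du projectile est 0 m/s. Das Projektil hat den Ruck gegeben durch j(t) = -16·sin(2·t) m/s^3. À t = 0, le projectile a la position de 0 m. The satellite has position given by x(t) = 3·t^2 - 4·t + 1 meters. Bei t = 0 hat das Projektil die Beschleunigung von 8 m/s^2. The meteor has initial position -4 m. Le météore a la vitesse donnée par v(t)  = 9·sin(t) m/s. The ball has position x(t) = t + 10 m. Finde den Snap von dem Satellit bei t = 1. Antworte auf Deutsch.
Wir müssen unsere Gleichung für die Position x(t) = 3·t^2 - 4·t + 1 4-mal ableiten. Durch Ableiten von der Position erhalten wir die Geschwindigkeit: v(t) = 6·t - 4. Die Ableitung von der Geschwindigkeit ergibt die Beschleunigung: a(t) = 6. Die Ableitung von der Beschleunigung ergibt den Ruck: j(t) = 0. Die Ableitung von dem Ruck ergibt den Snap: s(t) = 0. Aus der Gleichung für den Snap s(t) = 0, setzen wir t = 1 ein und erhalten s = 0.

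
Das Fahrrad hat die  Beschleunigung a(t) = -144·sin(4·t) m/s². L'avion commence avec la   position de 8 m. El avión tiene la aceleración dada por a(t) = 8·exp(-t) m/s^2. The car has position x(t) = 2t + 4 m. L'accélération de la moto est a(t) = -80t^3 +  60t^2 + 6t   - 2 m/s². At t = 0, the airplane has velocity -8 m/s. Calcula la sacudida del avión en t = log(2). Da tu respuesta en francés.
En partant de l'accélération a(t) = 8·exp(-t), nous prenons 1 dérivée. En prenant d/dt de a(t), nous trouvons j(t) = -8·exp(-t). De l'équation du jerk j(t) = -8·exp(-t), nous substituons t = log(2) pour obtenir j = -4.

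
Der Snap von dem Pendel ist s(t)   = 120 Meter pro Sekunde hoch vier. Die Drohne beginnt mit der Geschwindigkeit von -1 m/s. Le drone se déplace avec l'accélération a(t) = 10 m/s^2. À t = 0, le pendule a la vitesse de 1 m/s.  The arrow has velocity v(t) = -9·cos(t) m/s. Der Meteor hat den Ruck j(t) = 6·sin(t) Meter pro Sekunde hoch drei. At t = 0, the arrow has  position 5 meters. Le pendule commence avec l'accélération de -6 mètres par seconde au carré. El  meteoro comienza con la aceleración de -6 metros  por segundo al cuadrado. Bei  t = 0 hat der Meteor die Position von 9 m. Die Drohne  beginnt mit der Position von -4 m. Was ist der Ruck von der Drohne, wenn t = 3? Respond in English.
We must differentiate our acceleration equation a(t) = 10 1 time. Differentiating acceleration, we get jerk: j(t) = 0. From the given jerk equation j(t) = 0, we substitute t = 3 to get j = 0.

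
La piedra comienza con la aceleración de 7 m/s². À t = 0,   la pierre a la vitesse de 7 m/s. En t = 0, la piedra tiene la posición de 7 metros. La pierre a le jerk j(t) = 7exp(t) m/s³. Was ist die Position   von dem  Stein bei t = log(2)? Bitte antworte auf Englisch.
To find the answer, we compute 3 integrals of j(t) = 7·exp(t). Taking ∫j(t)dt and applying a(0) = 7, we find a(t) = 7·exp(t). Finding the integral of a(t) and using v(0) = 7: v(t) = 7·exp(t). The integral of velocity is position. Using x(0) = 7, we get x(t) = 7·exp(t). From the given position equation x(t) = 7·exp(t), we substitute t = log(2) to get x = 14.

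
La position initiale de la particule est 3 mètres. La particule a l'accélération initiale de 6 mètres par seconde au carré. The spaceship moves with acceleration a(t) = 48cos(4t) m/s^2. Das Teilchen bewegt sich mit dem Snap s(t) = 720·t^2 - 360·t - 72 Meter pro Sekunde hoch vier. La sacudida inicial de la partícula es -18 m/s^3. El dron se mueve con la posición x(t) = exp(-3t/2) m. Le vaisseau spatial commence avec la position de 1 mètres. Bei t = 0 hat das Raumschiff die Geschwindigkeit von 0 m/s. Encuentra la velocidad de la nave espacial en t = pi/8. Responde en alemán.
Wir müssen die Stammfunktion unserer Gleichung für die Beschleunigung a(t) = 48·cos(4·t) 1-mal finden. Durch Integration von der Beschleunigung und Verwendung der Anfangsbedingung v(0) = 0, erhalten wir v(t) = 12·sin(4·t). Aus der Gleichung für die Geschwindigkeit v(t) = 12·sin(4·t), setzen wir t = pi/8 ein und erhalten v = 12.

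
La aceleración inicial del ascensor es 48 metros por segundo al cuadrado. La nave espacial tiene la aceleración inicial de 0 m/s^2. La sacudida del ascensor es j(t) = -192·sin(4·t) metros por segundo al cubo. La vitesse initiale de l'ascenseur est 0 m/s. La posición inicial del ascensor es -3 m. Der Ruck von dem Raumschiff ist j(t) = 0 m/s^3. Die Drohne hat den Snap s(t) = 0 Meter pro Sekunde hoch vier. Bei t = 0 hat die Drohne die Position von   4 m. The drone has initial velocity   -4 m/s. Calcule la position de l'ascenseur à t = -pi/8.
Nous devons intégrer notre équation du jerk j(t) = -192·sin(4·t) 3 fois. L'intégrale du jerk est l'accélération. En utilisant a(0) = 48, nous obtenons a(t) = 48·cos(4·t). L'intégrale de l'accélération est la vitesse. En utilisant v(0) = 0, nous obtenons v(t) = 12·sin(4·t). La primitive de la vitesse est la position. En utilisant x(0) = -3, nous obtenons x(t) = -3·cos(4·t). Nous avons la position x(t) = -3·cos(4·t). En substituant t = -pi/8: x(-pi/8) = 0.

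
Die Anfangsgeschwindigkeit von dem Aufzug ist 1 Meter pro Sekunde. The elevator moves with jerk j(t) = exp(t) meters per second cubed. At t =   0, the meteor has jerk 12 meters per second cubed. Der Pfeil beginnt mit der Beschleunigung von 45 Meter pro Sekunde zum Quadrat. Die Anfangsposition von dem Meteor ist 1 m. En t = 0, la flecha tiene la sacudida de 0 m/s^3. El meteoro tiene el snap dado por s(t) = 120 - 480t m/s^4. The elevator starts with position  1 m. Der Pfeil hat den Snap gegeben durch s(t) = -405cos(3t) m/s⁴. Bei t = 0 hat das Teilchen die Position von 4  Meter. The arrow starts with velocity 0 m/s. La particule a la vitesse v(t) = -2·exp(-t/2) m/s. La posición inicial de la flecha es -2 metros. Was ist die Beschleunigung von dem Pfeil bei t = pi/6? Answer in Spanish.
Para resolver esto, necesitamos tomar 2 integrales de nuestra ecuación del snap s(t) = -405·cos(3·t). Tomando ∫s(t)dt y aplicando j(0) = 0, encontramos j(t) = -135·sin(3·t). Integrando la sacudida y usando la condición inicial a(0) = 45, obtenemos a(t) = 45·cos(3·t). De la ecuación de la aceleración a(t) = 45·cos(3·t), sustituimos t = pi/6 para obtener a = 0.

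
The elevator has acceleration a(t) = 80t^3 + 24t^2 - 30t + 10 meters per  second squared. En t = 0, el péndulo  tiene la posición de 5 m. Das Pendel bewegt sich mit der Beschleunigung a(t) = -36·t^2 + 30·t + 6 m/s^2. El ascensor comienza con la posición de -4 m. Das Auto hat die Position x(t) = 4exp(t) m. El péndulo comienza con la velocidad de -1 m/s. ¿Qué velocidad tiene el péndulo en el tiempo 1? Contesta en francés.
Pour résoudre ceci, nous devons prendre 1 primitive de notre équation de l'accélération a(t) = -36·t^2 + 30·t + 6. En intégrant l'accélération et en utilisant la condition initiale v(0) = -1, nous obtenons v(t) = -12·t^3 + 15·t^2 + 6·t - 1. De l'équation de la vitesse v(t) = -12·t^3 + 15·t^2 + 6·t - 1, nous substituons t = 1 pour obtenir v = 8.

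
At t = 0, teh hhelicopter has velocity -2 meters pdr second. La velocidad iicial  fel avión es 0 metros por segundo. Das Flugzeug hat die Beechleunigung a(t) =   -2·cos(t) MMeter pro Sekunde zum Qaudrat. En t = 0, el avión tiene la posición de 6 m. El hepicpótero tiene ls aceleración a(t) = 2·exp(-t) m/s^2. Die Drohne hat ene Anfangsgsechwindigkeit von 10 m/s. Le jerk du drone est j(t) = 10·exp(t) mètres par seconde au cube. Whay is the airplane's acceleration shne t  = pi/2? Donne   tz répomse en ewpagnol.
Usando a(t) = -2·cos(t) y sustituyendo t = pi/2, encontramos a = 0.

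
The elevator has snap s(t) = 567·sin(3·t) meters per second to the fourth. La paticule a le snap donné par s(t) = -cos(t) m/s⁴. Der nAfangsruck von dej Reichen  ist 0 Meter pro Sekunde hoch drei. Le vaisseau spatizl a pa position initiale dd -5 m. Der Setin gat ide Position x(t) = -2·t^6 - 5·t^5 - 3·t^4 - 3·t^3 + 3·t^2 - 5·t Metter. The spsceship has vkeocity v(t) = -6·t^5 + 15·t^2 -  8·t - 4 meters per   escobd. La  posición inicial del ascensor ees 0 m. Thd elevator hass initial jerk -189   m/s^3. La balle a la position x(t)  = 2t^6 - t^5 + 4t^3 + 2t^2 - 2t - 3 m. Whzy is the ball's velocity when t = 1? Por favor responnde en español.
Partiendo de la posición x(t) = 2·t^6 - t^5 + 4·t^3 + 2·t^2 - 2·t - 3, tomamos 1 derivada. Derivando la posición, obtenemos la velocidad: v(t) = 12·t^5 - 5·t^4 + 12·t^2 + 4·t - 2. Tenemos la velocidad v(t) = 12·t^5 - 5·t^4 + 12·t^2 + 4·t - 2. Sustituyendo t = 1: v(1) = 21.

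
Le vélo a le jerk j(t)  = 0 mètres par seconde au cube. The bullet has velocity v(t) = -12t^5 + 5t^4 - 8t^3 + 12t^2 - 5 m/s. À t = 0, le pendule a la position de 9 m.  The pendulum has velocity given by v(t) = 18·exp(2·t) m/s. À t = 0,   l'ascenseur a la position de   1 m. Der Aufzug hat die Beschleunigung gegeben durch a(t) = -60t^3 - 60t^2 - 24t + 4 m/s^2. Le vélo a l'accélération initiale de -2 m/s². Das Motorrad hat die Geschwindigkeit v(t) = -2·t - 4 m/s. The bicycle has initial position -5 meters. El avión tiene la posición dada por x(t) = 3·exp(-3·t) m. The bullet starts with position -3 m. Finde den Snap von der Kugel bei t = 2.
Um dies zu lösen, müssen wir 3 Ableitungen unserer Gleichung für die Geschwindigkeit v(t) = -12·t^5 + 5·t^4 - 8·t^3 + 12·t^2 - 5 nehmen. Die Ableitung von der Geschwindigkeit ergibt die Beschleunigung: a(t) = -60·t^4 + 20·t^3 - 24·t^2 + 24·t. Mit d/dt von a(t) finden wir j(t) = -240·t^3 + 60·t^2 - 48·t + 24. Durch Ableiten von dem Ruck erhalten wir den Snap: s(t) = -720·t^2 + 120·t - 48. Aus der Gleichung für den Snap s(t) = -720·t^2 + 120·t - 48, setzen wir t = 2 ein und erhalten s = -2688.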